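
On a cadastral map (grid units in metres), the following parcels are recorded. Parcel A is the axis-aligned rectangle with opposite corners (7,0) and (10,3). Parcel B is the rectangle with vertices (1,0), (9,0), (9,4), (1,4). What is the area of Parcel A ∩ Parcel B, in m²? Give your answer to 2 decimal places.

|Parcel A∩Parcel B|: x∈[7,9], y∈[0,3] → 2·3 = 6.

6.00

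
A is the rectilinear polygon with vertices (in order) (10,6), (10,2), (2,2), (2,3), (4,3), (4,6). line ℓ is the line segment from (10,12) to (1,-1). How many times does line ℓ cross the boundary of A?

4

The segment meets the boundary at (3.077,2), (4,3.333), (3.769,3), (5.846,6).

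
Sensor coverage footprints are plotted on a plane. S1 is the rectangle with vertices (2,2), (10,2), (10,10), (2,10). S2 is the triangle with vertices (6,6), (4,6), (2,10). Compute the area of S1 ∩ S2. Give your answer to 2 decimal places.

The intersection is the polygon with vertices (4,6), (2,10), (6,6).
By the shoelace formula its area is 4.00.

4.00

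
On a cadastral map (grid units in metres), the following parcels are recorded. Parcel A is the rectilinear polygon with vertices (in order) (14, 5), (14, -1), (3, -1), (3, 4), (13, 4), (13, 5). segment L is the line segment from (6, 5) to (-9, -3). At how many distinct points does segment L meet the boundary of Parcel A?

2

The segment meets the boundary at (3,3.4), (4.125,4).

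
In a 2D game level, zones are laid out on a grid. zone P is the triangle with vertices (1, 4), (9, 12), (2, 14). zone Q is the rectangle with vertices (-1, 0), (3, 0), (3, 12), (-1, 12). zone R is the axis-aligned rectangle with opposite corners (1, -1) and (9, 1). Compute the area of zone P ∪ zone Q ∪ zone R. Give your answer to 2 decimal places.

87.20

By inclusion–exclusion:
Individual areas: |zone P| = 36, |zone Q| = 48, |zone R| = 16.
|zone P∩zone Q| = 10.8.
|zone P∩zone R| = 0.
|zone Q∩zone R|: x∈[1,3], y∈[0,1] → 2·1 = 2.
|zone P∩zone Q∩zone R| = 0.
|zone P ∪ zone Q ∪ zone R| = 100 − 12.8 + 0 = 87.20.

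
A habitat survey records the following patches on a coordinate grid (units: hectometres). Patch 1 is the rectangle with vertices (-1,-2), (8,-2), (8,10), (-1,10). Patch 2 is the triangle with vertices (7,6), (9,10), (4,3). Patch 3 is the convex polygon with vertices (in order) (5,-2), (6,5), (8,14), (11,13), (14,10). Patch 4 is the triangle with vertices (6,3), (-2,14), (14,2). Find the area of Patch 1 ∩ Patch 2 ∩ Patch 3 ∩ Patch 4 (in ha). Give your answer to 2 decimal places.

The intersection is the polygon with vertices (6,5), (6.258,6.161), (7.023,7.233), (7.455,6.909), (7,6).
By the shoelace formula its area is 1.18.

1.18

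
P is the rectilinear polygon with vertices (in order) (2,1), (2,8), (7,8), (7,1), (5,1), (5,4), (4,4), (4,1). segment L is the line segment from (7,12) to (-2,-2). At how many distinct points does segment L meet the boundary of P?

2

The segment meets the boundary at (2,4.222), (4.429,8).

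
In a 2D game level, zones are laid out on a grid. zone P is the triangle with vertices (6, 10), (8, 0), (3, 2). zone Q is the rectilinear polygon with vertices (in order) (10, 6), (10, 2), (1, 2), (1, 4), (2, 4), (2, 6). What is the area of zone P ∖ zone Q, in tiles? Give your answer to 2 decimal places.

9.20

|zone P| = 23, |zone P∩zone Q| = 13.8.
|zone P ∖ zone Q| = |zone P| − |zone P∩zone Q| = 23 − 13.8 = 9.20.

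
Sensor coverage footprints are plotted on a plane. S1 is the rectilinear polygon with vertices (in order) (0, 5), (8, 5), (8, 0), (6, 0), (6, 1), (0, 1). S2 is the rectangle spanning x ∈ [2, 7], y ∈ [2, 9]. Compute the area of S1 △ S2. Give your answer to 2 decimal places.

|S1| = 34, |S2| = 35, |S1∩S2| = 15.
|S1 △ S2| = |S1| + |S2| − 2·|S1∩S2| = 34 + 35 − 30 = 39.00.

39.00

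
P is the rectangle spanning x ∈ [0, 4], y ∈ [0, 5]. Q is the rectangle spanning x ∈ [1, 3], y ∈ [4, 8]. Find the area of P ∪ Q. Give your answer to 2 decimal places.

By inclusion–exclusion:
Individual areas: |P| = 20, |Q| = 8.
|P∩Q|: x∈[1,3], y∈[4,5] → 2·1 = 2.
|P ∪ Q| = 28 − 2 = 26.00.

26.00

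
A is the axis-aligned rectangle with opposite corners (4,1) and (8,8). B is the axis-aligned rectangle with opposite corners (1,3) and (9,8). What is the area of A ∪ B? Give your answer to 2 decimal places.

48.00

By inclusion–exclusion:
Individual areas: |A| = 28, |B| = 40.
|A∩B|: x∈[4,8], y∈[3,8] → 4·5 = 20.
|A ∪ B| = 68 − 20 = 48.00.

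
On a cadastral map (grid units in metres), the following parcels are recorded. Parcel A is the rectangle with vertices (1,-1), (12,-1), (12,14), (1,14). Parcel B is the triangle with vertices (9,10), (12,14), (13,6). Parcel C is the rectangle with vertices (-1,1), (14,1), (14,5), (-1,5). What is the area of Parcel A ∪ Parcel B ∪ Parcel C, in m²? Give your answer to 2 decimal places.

184.50

By inclusion–exclusion:
Individual areas: |Parcel A| = 165, |Parcel B| = 14, |Parcel C| = 60.
|Parcel A∩Parcel B| = 10.5.
|Parcel A∩Parcel C|: x∈[1,12], y∈[1,5] → 11·4 = 44.
|Parcel B∩Parcel C| = 0.
|Parcel A∩Parcel B∩Parcel C| = 0.
|Parcel A ∪ Parcel B ∪ Parcel C| = 239 − 54.5 + 0 = 184.50.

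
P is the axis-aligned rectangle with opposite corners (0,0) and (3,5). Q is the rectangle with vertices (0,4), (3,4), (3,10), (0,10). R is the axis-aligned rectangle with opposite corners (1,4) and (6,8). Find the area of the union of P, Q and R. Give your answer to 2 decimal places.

By inclusion–exclusion:
Individual areas: |P| = 15, |Q| = 18, |R| = 20.
|P∩Q|: x∈[0,3], y∈[4,5] → 3·1 = 3.
|P∩R|: x∈[1,3], y∈[4,5] → 2·1 = 2.
|Q∩R|: x∈[1,3], y∈[4,8] → 2·4 = 8.
|P∩Q∩R| = 2.
|P ∪ Q ∪ R| = 53 − 13 + 2 = 42.00.

42.00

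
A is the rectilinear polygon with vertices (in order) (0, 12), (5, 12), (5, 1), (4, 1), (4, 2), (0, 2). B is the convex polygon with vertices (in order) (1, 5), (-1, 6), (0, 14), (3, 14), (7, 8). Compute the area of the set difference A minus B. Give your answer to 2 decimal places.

20.58

|A| = 51, |A∩B| = 30.4167.
|A ∖ B| = |A| − |A∩B| = 51 − 30.4167 = 20.58.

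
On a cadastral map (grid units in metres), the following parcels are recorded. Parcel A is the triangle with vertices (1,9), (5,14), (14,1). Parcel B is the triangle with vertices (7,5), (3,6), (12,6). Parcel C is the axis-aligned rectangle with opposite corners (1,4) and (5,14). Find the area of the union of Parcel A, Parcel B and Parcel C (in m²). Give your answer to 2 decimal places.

By inclusion–exclusion:
Individual areas: |Parcel A| = 48.5, |Parcel B| = 4.5, |Parcel C| = 40.
|Parcel A∩Parcel B| = 2.6437.
|Parcel A∩Parcel C| = 14.9231.
|Parcel B∩Parcel C| = 0.5.
|Parcel A∩Parcel B∩Parcel C| = 0.
|Parcel A ∪ Parcel B ∪ Parcel C| = 93 − 18.0668 + 0 = 74.93.

74.93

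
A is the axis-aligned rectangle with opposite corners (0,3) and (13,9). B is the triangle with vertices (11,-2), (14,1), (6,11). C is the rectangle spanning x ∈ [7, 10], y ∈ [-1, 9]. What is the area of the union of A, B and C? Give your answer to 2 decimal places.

103.43

By inclusion–exclusion:
Individual areas: |A| = 78, |B| = 27, |C| = 30.
|A∩B| = 12.4615.
|A∩C|: x∈[7,10], y∈[3,9] → 3·6 = 18.
|B∩C| = 9.9.
|A∩B∩C| = 8.7923.
|A ∪ B ∪ C| = 135 − 40.3615 + 8.7923 = 103.43.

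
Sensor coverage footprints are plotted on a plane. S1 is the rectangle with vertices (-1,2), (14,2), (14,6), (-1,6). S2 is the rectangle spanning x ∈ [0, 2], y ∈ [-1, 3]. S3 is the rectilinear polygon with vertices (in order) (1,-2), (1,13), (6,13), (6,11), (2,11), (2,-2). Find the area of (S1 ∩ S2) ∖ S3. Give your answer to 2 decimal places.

|S1 ∩ S2| = 2.
|(S1 ∩ S2) ∩ S3| = 1.
|(S1 ∩ S2) ∖ S3| = 2 − 1 = 1.00.

1.00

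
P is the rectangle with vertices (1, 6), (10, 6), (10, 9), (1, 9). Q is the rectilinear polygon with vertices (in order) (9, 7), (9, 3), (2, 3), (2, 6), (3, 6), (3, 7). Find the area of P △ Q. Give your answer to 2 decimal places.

|P| = 27, |Q| = 27, |P∩Q| = 6.
|P △ Q| = |P| + |Q| − 2·|P∩Q| = 27 + 27 − 12 = 42.00.

42.00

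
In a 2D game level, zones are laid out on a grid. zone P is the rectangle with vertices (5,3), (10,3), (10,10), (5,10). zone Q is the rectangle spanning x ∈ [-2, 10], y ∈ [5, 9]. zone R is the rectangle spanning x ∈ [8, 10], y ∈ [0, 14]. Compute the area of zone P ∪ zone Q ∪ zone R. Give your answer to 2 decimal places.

77.00

By inclusion–exclusion:
Individual areas: |zone P| = 35, |zone Q| = 48, |zone R| = 28.
|zone P∩zone Q|: x∈[5,10], y∈[5,9] → 5·4 = 20.
|zone P∩zone R|: x∈[8,10], y∈[3,10] → 2·7 = 14.
|zone Q∩zone R|: x∈[8,10], y∈[5,9] → 2·4 = 8.
|zone P∩zone Q∩zone R| = 8.
|zone P ∪ zone Q ∪ zone R| = 111 − 42 + 8 = 77.00.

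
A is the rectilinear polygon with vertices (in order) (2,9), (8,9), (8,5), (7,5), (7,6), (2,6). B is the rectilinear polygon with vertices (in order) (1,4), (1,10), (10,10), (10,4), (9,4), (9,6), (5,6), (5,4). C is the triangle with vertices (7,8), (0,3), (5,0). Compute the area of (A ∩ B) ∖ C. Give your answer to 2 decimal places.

|A ∩ B| = 18.
|(A ∩ B) ∩ C| = 2.3.
|(A ∩ B) ∖ C| = 18 − 2.3 = 15.70.

15.70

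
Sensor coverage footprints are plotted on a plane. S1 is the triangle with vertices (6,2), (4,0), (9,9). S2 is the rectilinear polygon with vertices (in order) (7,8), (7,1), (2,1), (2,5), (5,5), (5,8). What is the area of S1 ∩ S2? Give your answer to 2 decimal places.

The intersection is the polygon with vertices (5,1), (4.556,1), (7,5.4), (7,4.333), (6,2).
By the shoelace formula its area is 2.71.

2.71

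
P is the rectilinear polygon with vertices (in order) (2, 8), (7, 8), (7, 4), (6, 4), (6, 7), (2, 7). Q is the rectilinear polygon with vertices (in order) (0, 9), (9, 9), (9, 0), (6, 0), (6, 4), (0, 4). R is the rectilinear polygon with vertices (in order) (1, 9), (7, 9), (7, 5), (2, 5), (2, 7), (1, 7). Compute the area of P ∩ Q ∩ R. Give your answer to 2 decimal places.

7.00

The intersection is the polygon with vertices (7,5), (6,5), (6,7), (2,7), (2,8), (7,8).
By the shoelace formula its area is 7.00.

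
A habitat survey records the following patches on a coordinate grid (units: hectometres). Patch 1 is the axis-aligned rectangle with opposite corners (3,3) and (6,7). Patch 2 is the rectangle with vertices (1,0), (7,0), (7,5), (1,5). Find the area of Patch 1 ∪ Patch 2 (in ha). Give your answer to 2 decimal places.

By inclusion–exclusion:
Individual areas: |Patch 1| = 12, |Patch 2| = 30.
|Patch 1∩Patch 2|: x∈[3,6], y∈[3,5] → 3·2 = 6.
|Patch 1 ∪ Patch 2| = 42 − 6 = 36.00.

36.00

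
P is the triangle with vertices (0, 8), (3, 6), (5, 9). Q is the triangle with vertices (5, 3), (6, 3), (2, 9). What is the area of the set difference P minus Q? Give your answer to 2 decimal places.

6.04

|P| = 6.5, |P∩Q| = 0.4581.
|P ∖ Q| = |P| − |P∩Q| = 6.5 − 0.4581 = 6.04.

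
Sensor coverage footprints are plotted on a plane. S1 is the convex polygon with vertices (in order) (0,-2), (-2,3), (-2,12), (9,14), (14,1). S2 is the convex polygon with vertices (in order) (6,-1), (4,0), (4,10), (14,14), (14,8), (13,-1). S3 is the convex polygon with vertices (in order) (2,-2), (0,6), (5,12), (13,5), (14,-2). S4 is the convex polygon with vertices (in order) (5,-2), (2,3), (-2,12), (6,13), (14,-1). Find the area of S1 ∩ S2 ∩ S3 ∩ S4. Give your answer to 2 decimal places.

67.57

The intersection is the polygon with vertices (5.6,-0.8), (4,0), (4,10), (6.255,10.902), (8.143,9.25), (12.982,0.782).
By the shoelace formula its area is 67.57.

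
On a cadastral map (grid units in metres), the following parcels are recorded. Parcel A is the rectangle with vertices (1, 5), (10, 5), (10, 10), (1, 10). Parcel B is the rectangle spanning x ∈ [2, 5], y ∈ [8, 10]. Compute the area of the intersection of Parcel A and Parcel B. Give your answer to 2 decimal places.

|Parcel A∩Parcel B|: x∈[2,5], y∈[8,10] → 3·2 = 6.

6.00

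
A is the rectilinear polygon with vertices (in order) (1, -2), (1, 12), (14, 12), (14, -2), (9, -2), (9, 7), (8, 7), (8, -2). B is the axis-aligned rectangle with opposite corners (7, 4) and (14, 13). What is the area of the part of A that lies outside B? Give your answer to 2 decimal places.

120.00

|A| = 173, |A∩B| = 53.
|A ∖ B| = |A| − |A∩B| = 173 − 53 = 120.00.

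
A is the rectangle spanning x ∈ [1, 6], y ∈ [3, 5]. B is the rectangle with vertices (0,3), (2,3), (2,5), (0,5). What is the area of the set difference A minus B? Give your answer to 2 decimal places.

8.00

|A∩B|: x∈[1,2], y∈[3,5] → 1·2 = 2.
|A| = 10.
|A ∖ B| = |A| − |A∩B| = 10 − 2 = 8.00.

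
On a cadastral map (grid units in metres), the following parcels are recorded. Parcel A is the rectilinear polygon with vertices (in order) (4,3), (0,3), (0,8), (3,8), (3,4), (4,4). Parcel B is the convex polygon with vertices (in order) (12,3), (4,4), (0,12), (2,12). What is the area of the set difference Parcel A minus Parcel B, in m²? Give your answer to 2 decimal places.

15.00

|Parcel A| = 16, |Parcel A∩Parcel B| = 1.
|Parcel A ∖ Parcel B| = |Parcel A| − |Parcel A∩Parcel B| = 16 − 1 = 15.00.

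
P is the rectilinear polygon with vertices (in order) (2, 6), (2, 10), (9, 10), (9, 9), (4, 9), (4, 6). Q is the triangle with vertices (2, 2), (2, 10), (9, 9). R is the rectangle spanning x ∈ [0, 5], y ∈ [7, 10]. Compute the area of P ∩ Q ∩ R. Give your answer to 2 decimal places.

The intersection is the polygon with vertices (5,9.571), (5,9), (4,9), (4,7), (2,7), (2,10).
By the shoelace formula its area is 6.36.

6.36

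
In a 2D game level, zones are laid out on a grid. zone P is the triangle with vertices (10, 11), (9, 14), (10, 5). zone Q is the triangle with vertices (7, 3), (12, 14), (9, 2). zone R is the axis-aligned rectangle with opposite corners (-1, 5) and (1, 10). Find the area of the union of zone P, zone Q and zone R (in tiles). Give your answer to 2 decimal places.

25.59

By inclusion–exclusion:
Individual areas: |zone P| = 3, |zone Q| = 13.5, |zone R| = 10.
|zone P∩zone Q| = 0.9062.
|zone P∩zone R| = 0.
|zone Q∩zone R| = 0.
|zone P∩zone Q∩zone R| = 0.
|zone P ∪ zone Q ∪ zone R| = 26.5 − 0.9062 + 0 = 25.59.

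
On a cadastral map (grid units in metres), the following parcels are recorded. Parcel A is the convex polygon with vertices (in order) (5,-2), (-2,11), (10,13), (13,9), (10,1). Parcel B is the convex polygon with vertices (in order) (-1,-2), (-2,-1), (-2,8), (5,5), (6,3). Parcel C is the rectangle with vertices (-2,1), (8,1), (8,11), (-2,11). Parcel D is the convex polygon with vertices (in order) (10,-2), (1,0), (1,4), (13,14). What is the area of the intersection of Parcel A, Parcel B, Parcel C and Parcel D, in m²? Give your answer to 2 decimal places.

11.82

The intersection is the polygon with vertices (6,3), (3.333,1.095), (1.531,4.442), (3.151,5.793), (5,5).
By the shoelace formula its area is 11.82.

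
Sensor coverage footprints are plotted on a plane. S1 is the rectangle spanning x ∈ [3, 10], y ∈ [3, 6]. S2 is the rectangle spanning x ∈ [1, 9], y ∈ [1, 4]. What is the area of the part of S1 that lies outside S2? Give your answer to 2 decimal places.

|S1∩S2|: x∈[3,9], y∈[3,4] → 6·1 = 6.
|S1| = 21.
|S1 ∖ S2| = |S1| − |S1∩S2| = 21 − 6 = 15.00.

15.00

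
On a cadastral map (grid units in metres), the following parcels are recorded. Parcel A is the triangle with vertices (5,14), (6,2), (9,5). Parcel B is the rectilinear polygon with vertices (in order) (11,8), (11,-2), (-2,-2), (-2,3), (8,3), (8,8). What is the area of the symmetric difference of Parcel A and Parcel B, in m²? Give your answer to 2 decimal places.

95.17

|Parcel A| = 19.5, |Parcel B| = 80, |Parcel A∩Parcel B| = 2.1667.
|Parcel A △ Parcel B| = |Parcel A| + |Parcel B| − 2·|Parcel A∩Parcel B| = 19.5 + 80 − 4.3333 = 95.17.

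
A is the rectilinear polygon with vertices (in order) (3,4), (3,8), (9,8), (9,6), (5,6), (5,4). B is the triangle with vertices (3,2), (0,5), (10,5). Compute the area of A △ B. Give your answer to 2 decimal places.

|A| = 16, |B| = 15, |A∩B| = 2.
|A △ B| = |A| + |B| − 2·|A∩B| = 16 + 15 − 4 = 27.00.

27.00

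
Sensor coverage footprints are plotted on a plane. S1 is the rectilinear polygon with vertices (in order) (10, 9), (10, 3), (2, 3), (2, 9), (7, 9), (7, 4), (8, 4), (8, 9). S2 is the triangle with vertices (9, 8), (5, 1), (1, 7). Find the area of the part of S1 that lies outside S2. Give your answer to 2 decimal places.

22.73

|S1| = 43, |S1∩S2| = 20.2738.
|S1 ∖ S2| = |S1| − |S1∩S2| = 43 − 20.2738 = 22.73.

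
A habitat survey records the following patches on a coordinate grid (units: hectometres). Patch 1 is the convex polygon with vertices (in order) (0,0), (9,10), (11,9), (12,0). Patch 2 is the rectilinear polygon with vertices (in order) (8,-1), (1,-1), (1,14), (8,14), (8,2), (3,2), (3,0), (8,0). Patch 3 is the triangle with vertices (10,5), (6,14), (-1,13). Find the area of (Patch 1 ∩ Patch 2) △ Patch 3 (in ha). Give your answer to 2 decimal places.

55.28

|Patch 1 ∩ Patch 2| = 25.
|(Patch 1 ∩ Patch 2) ∩ Patch 3| = 1.6117.
|(Patch 1 ∩ Patch 2) △ Patch 3| = 25 + 33.5 − 3.2235 = 55.28.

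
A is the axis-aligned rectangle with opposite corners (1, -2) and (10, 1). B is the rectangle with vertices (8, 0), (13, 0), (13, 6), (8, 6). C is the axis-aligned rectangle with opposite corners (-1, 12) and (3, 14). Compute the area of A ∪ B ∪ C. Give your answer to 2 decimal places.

By inclusion–exclusion:
Individual areas: |A| = 27, |B| = 30, |C| = 8.
|A∩B|: x∈[8,10], y∈[0,1] → 2·1 = 2.
|A∩C| = 0 (no overlap).
|B∩C| = 0 (no overlap).
|A∩B∩C| = 0.
|A ∪ B ∪ C| = 65 − 2 + 0 = 63.00.

63.00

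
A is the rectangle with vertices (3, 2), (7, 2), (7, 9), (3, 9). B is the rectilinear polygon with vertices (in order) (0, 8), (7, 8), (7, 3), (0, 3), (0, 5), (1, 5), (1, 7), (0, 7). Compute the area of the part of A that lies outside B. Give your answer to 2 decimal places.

|A| = 28, |A∩B| = 20.
|A ∖ B| = |A| − |A∩B| = 28 − 20 = 8.00.

8.00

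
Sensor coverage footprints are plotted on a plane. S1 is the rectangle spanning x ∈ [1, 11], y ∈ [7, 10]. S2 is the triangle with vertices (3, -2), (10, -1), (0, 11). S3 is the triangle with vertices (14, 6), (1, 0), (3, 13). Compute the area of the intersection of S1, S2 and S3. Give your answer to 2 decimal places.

0.80

The intersection is the polygon with vertices (3.333,7), (2.077,7), (2.273,8.273).
By the shoelace formula its area is 0.80.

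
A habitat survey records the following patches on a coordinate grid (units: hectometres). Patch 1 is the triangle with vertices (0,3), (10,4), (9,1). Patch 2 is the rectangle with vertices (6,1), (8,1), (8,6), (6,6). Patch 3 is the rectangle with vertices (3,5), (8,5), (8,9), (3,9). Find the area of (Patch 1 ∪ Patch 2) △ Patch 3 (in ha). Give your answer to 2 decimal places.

35.99

|Patch 1 ∪ Patch 2| = 19.9889.
|(Patch 1 ∪ Patch 2) ∩ Patch 3| = 2.
|(Patch 1 ∪ Patch 2) △ Patch 3| = 19.9889 + 20 − 4 = 35.99.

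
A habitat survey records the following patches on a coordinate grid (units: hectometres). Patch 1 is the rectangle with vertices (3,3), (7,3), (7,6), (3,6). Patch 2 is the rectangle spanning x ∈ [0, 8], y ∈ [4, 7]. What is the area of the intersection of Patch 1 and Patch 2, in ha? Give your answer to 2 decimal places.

8.00

|Patch 1∩Patch 2|: x∈[3,7], y∈[4,6] → 4·2 = 8.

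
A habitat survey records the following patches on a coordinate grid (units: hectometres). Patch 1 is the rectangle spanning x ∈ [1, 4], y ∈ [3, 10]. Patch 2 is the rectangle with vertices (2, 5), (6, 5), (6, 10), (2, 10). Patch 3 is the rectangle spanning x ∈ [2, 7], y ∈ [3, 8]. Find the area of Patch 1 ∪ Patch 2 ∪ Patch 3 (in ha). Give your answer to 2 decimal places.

40.00

By inclusion–exclusion:
Individual areas: |Patch 1| = 21, |Patch 2| = 20, |Patch 3| = 25.
|Patch 1∩Patch 2|: x∈[2,4], y∈[5,10] → 2·5 = 10.
|Patch 1∩Patch 3|: x∈[2,4], y∈[3,8] → 2·5 = 10.
|Patch 2∩Patch 3|: x∈[2,6], y∈[5,8] → 4·3 = 12.
|Patch 1∩Patch 2∩Patch 3| = 6.
|Patch 1 ∪ Patch 2 ∪ Patch 3| = 66 − 32 + 6 = 40.00.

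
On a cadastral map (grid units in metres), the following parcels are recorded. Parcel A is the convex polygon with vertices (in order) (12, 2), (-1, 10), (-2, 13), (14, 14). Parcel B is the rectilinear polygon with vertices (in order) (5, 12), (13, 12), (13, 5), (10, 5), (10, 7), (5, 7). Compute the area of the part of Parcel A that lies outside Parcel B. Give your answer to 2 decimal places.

65.25

|Parcel A| = 110.5, |Parcel A∩Parcel B| = 45.25.
|Parcel A ∖ Parcel B| = |Parcel A| − |Parcel A∩Parcel B| = 110.5 − 45.25 = 65.25.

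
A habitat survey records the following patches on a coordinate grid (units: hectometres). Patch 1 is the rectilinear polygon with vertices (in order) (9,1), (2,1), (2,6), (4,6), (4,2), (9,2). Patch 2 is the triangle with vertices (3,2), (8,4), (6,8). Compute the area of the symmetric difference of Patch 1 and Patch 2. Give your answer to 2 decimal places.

|Patch 1| = 15, |Patch 2| = 12, |Patch 1∩Patch 2| = 0.8.
|Patch 1 △ Patch 2| = |Patch 1| + |Patch 2| − 2·|Patch 1∩Patch 2| = 15 + 12 − 1.6 = 25.40.

25.40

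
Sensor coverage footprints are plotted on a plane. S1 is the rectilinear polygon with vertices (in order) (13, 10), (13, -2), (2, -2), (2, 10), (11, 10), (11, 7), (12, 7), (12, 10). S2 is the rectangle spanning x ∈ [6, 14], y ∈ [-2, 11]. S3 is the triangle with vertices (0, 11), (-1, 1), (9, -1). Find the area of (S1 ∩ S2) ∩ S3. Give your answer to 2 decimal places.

5.10

The region (S1 ∩ S2) ∩ S3 is the polygon with vertices (6,3), (9,-1), (6,-0.4).
By the shoelace formula its area is 5.10.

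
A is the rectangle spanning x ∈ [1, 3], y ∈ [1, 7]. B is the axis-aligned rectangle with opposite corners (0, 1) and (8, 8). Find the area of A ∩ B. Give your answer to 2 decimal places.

12.00

|A∩B|: x∈[1,3], y∈[1,7] → 2·6 = 12.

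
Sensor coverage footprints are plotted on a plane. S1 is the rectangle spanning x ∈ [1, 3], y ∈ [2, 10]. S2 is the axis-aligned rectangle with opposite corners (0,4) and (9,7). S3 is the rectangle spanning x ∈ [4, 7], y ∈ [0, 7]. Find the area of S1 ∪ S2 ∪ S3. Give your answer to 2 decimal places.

49.00

By inclusion–exclusion:
Individual areas: |S1| = 16, |S2| = 27, |S3| = 21.
|S1∩S2|: x∈[1,3], y∈[4,7] → 2·3 = 6.
|S1∩S3| = 0 (no overlap).
|S2∩S3|: x∈[4,7], y∈[4,7] → 3·3 = 9.
|S1∩S2∩S3| = 0.
|S1 ∪ S2 ∪ S3| = 64 − 15 + 0 = 49.00.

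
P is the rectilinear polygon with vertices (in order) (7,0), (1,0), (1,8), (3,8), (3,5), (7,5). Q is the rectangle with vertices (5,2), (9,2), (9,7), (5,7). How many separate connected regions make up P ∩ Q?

P ∩ Q is a single connected region.

1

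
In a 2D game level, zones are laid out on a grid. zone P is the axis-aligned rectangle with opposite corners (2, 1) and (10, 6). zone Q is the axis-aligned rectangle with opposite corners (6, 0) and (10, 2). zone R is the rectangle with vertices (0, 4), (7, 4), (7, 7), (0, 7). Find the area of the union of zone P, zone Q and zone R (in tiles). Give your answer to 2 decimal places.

55.00

By inclusion–exclusion:
Individual areas: |zone P| = 40, |zone Q| = 8, |zone R| = 21.
|zone P∩zone Q|: x∈[6,10], y∈[1,2] → 4·1 = 4.
|zone P∩zone R|: x∈[2,7], y∈[4,6] → 5·2 = 10.
|zone Q∩zone R| = 0 (no overlap).
|zone P∩zone Q∩zone R| = 0.
|zone P ∪ zone Q ∪ zone R| = 69 − 14 + 0 = 55.00.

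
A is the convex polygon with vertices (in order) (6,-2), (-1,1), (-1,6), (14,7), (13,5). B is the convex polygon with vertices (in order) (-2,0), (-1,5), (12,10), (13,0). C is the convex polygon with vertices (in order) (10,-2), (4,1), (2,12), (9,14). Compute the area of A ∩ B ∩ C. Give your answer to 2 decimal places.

The intersection is the polygon with vertices (9.456,6.697), (9.765,1.765), (8,0), (6,0), (4,1), (3.042,6.269).
By the shoelace formula its area is 36.85.

36.85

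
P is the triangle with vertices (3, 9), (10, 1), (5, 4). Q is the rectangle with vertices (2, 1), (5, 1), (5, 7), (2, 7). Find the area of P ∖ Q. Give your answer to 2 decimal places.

|P| = 9.5, |P∩Q| = 1.7643.
|P ∖ Q| = |P| − |P∩Q| = 9.5 − 1.7643 = 7.74.

7.74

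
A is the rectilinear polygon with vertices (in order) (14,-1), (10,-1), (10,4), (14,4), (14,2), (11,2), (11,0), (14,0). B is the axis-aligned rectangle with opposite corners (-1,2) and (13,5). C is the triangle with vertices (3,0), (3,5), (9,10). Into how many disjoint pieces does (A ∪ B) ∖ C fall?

2

(A ∪ B) ∖ C splits into 2 disjoint pieces (area 31.7, area 12).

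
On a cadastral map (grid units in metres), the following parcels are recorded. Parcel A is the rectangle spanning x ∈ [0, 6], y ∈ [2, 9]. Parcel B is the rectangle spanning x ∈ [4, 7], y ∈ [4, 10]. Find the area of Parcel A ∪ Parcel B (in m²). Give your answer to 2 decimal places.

50.00

By inclusion–exclusion:
Individual areas: |Parcel A| = 42, |Parcel B| = 18.
|Parcel A∩Parcel B|: x∈[4,6], y∈[4,9] → 2·5 = 10.
|Parcel A ∪ Parcel B| = 60 − 10 = 50.00.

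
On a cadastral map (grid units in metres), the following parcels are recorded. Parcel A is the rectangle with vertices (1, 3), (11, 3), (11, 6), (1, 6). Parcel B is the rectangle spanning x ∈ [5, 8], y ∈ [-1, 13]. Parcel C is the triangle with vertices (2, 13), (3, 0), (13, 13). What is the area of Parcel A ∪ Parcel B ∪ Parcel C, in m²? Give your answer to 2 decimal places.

102.11

By inclusion–exclusion:
Individual areas: |Parcel A| = 30, |Parcel B| = 42, |Parcel C| = 71.5.
|Parcel A∩Parcel B|: x∈[5,8], y∈[3,6] → 3·3 = 9.
|Parcel A∩Parcel C| = 11.4231.
|Parcel B∩Parcel C| = 25.35.
|Parcel A∩Parcel B∩Parcel C| = 4.3846.
|Parcel A ∪ Parcel B ∪ Parcel C| = 143.5 − 45.7731 + 4.3846 = 102.11.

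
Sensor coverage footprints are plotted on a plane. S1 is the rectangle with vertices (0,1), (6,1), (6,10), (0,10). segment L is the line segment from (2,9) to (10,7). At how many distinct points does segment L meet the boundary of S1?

1

The segment meets the boundary at (6,8).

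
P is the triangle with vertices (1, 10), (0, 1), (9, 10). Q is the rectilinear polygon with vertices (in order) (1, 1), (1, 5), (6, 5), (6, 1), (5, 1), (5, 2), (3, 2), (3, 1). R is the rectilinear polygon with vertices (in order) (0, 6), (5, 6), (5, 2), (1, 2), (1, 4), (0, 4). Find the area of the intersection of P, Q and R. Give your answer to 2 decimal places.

The intersection is the polygon with vertices (1,4), (1,5), (4,5), (1,2).
By the shoelace formula its area is 4.50.

4.50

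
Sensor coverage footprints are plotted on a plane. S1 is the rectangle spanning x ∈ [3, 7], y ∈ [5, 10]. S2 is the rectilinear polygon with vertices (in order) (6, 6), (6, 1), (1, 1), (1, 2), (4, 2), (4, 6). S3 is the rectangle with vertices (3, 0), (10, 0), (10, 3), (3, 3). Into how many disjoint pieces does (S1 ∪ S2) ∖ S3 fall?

(S1 ∪ S2) ∖ S3 splits into 2 disjoint pieces (area 24, area 2).

2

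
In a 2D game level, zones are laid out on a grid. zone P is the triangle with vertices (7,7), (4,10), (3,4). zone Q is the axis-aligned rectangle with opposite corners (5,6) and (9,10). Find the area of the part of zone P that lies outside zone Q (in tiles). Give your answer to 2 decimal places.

7.17

|zone P| = 10.5, |zone P∩zone Q| = 3.3333.
|zone P ∖ zone Q| = |zone P| − |zone P∩zone Q| = 10.5 − 3.3333 = 7.17.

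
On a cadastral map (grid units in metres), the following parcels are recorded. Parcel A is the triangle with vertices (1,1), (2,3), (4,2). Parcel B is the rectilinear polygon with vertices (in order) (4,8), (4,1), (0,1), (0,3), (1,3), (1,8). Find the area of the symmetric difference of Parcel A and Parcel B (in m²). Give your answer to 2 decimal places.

|Parcel A| = 2.5, |Parcel B| = 23, |Parcel A∩Parcel B| = 2.5.
|Parcel A △ Parcel B| = |Parcel A| + |Parcel B| − 2·|Parcel A∩Parcel B| = 2.5 + 23 − 5 = 20.50.

20.50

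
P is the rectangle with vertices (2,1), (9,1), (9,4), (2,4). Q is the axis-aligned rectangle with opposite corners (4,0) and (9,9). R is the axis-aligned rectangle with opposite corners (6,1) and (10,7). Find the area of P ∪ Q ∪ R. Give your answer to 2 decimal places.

By inclusion–exclusion:
Individual areas: |P| = 21, |Q| = 45, |R| = 24.
|P∩Q|: x∈[4,9], y∈[1,4] → 5·3 = 15.
|P∩R|: x∈[6,9], y∈[1,4] → 3·3 = 9.
|Q∩R|: x∈[6,9], y∈[1,7] → 3·6 = 18.
|P∩Q∩R| = 9.
|P ∪ Q ∪ R| = 90 − 42 + 9 = 57.00.

57.00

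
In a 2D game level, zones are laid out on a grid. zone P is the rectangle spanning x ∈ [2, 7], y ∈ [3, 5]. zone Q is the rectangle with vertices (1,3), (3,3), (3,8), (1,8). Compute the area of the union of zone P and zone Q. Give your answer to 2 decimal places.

18.00

By inclusion–exclusion:
Individual areas: |zone P| = 10, |zone Q| = 10.
|zone P∩zone Q|: x∈[2,3], y∈[3,5] → 1·2 = 2.
|zone P ∪ zone Q| = 20 − 2 = 18.00.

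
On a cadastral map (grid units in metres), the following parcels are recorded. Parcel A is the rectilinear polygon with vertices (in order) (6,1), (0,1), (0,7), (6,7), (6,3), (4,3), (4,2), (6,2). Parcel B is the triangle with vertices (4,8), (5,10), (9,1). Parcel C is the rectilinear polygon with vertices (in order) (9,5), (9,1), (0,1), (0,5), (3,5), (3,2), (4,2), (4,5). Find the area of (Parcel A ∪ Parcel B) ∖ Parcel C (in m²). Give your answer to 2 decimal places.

|Parcel A ∪ Parcel B| = 41.3429.
|(Parcel A ∪ Parcel B) ∩ Parcel C| = 21.1587.
|(Parcel A ∪ Parcel B) ∖ Parcel C| = 41.3429 − 21.1587 = 20.18.

20.18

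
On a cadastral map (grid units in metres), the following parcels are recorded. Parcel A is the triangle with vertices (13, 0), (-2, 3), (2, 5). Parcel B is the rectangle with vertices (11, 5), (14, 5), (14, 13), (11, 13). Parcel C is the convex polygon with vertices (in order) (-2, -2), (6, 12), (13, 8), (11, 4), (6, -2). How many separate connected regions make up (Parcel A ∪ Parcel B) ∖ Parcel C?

3

(Parcel A ∪ Parcel B) ∖ Parcel C splits into 3 disjoint pieces (area 3.5897, area 2.2505, area 19.1071).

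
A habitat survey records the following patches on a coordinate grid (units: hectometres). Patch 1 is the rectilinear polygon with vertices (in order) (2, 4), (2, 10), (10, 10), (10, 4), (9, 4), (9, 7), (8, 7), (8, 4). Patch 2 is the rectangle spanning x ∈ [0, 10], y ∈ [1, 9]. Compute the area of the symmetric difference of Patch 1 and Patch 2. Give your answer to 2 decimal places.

51.00

|Patch 1| = 45, |Patch 2| = 80, |Patch 1∩Patch 2| = 37.
|Patch 1 △ Patch 2| = |Patch 1| + |Patch 2| − 2·|Patch 1∩Patch 2| = 45 + 80 − 74 = 51.00.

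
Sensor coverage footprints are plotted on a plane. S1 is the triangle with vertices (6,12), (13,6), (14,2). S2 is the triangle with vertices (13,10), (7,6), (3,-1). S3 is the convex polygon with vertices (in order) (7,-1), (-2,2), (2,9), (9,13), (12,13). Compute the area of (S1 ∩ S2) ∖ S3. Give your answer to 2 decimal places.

0.70

|S1 ∩ S2| = 1.0293.
|(S1 ∩ S2) ∩ S3| = 0.3255.
|(S1 ∩ S2) ∖ S3| = 1.0293 − 0.3255 = 0.70.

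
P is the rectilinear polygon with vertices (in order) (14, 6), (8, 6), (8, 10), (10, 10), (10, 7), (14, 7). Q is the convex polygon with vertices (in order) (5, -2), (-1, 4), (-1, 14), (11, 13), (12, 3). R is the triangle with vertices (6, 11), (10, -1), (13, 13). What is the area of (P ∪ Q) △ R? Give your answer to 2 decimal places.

131.88

|P ∪ Q| = 162.85.
|(P ∪ Q) ∩ R| = 38.4861.
|(P ∪ Q) △ R| = 162.85 + 46 − 76.9722 = 131.88.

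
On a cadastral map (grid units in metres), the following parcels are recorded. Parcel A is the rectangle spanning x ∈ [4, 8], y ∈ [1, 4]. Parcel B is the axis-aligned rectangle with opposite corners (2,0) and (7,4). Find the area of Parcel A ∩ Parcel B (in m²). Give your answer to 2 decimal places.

|Parcel A∩Parcel B|: x∈[4,7], y∈[1,4] → 3·3 = 9.

9.00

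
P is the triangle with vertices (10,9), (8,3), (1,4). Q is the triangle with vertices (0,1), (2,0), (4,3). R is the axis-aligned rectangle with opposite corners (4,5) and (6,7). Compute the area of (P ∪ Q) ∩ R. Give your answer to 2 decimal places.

The region (P ∪ Q) ∩ R is the polygon with vertices (6,6.778), (6,5), (4,5), (4,5.667).
By the shoelace formula its area is 2.44.

2.44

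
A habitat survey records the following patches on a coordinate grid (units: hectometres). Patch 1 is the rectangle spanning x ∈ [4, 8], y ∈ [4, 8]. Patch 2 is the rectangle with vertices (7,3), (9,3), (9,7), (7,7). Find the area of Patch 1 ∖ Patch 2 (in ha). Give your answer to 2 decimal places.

13.00

|Patch 1∩Patch 2|: x∈[7,8], y∈[4,7] → 1·3 = 3.
|Patch 1| = 16.
|Patch 1 ∖ Patch 2| = |Patch 1| − |Patch 1∩Patch 2| = 16 − 3 = 13.00.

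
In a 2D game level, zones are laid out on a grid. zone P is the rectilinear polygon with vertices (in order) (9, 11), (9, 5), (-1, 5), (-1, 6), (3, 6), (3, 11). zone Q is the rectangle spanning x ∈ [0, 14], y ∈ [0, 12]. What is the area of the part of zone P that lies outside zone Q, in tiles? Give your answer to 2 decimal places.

|zone P| = 40, |zone P∩zone Q| = 39.
|zone P ∖ zone Q| = |zone P| − |zone P∩zone Q| = 40 − 39 = 1.00.

1.00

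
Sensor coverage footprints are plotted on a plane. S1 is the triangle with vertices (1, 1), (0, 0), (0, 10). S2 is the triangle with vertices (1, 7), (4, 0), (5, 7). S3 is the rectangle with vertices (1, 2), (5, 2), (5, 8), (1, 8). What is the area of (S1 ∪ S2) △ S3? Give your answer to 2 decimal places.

17.29

|S1 ∪ S2| = 19.
|(S1 ∪ S2) ∩ S3| = 12.8571.
|(S1 ∪ S2) △ S3| = 19 + 24 − 25.7143 = 17.29.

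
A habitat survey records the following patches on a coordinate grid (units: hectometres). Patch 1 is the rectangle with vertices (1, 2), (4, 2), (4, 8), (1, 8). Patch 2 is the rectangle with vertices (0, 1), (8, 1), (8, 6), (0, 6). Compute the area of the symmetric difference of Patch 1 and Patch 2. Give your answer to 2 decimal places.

|Patch 1∩Patch 2|: x∈[1,4], y∈[2,6] → 3·4 = 12.
|Patch 1 △ Patch 2| = |Patch 1| + |Patch 2| − 2·|Patch 1∩Patch 2| = 18 + 40 − 24 = 34.00.

34.00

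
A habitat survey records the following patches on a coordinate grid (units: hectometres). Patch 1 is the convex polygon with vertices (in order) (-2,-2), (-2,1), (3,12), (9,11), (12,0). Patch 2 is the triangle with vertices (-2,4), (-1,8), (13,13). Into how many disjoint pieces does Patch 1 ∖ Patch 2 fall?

2

Patch 1 ∖ Patch 2 splits into 2 disjoint pieces (area 107.9688, area 8.1057).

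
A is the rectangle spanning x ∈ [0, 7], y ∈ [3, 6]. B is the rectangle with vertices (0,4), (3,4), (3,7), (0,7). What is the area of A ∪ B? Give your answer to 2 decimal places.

24.00

By inclusion–exclusion:
Individual areas: |A| = 21, |B| = 9.
|A∩B|: x∈[0,3], y∈[4,6] → 3·2 = 6.
|A ∪ B| = 30 − 6 = 24.00.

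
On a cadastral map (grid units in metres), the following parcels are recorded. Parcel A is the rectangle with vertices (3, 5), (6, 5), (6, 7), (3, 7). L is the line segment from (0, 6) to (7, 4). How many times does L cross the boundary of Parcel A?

The segment meets the boundary at (3.5,5), (3,5.143).

2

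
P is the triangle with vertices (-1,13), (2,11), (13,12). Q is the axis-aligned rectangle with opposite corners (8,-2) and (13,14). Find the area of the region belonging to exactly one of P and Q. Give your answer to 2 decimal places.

88.44

|P| = 12.5, |Q| = 80, |P∩Q| = 2.0292.
|P △ Q| = |P| + |Q| − 2·|P∩Q| = 12.5 + 80 − 4.0584 = 88.44.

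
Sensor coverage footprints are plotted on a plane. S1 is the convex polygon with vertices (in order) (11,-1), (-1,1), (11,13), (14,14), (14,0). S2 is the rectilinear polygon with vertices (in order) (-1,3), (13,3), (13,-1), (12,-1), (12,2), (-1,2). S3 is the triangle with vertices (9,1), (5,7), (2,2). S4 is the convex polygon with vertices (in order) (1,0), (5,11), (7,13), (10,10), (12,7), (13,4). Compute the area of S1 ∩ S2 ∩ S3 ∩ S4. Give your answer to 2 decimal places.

5.46

The intersection is the polygon with vertices (8.091,2.364), (7,2), (2,2), (2.6,3), (7.667,3).
By the shoelace formula its area is 5.46.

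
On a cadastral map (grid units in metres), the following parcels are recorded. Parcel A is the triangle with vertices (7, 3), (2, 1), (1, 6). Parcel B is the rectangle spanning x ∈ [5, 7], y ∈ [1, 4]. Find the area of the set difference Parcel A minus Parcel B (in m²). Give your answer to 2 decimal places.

|Parcel A| = 13.5, |Parcel A∩Parcel B| = 1.8.
|Parcel A ∖ Parcel B| = |Parcel A| − |Parcel A∩Parcel B| = 13.5 − 1.8 = 11.70.

11.70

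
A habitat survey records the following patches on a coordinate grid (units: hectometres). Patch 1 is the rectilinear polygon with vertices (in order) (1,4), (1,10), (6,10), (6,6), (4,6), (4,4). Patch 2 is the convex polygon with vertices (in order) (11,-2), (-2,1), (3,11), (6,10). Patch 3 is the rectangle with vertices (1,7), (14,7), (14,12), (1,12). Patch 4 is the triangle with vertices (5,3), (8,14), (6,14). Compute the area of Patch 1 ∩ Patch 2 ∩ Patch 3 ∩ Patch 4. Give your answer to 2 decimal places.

The intersection is the polygon with vertices (6,10), (6,7), (5.364,7), (5.636,10).
By the shoelace formula its area is 1.50.

1.50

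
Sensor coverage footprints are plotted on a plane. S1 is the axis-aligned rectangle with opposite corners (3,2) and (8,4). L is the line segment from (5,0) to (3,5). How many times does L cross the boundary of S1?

The segment meets the boundary at (3.4,4), (4.2,2).

2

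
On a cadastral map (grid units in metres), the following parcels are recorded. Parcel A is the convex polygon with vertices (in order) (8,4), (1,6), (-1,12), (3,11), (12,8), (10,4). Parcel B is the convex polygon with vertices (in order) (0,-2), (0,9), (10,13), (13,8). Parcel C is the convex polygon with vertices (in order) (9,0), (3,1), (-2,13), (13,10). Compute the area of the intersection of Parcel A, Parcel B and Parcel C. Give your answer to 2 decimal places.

48.34

The intersection is the polygon with vertices (0,9), (4.091,10.636), (12,8), (11.375,6.75), (7.854,4.042), (1,6).
By the shoelace formula its area is 48.34.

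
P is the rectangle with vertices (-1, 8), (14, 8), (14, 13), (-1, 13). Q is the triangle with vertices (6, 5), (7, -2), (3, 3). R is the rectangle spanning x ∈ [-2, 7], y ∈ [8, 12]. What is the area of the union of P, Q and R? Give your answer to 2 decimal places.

By inclusion–exclusion:
Individual areas: |P| = 75, |Q| = 11.5, |R| = 36.
|P∩Q| = 0.
|P∩R|: x∈[-1,7], y∈[8,12] → 8·4 = 32.
|Q∩R| = 0.
|P∩Q∩R| = 0.
|P ∪ Q ∪ R| = 122.5 − 32 + 0 = 90.50.

90.50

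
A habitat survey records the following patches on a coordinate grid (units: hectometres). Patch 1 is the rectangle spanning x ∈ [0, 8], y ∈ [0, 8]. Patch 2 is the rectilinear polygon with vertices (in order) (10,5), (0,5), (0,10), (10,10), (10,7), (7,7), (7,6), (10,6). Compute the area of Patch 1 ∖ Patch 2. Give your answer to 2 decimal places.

41.00

|Patch 1| = 64, |Patch 1∩Patch 2| = 23.
|Patch 1 ∖ Patch 2| = |Patch 1| − |Patch 1∩Patch 2| = 64 − 23 = 41.00.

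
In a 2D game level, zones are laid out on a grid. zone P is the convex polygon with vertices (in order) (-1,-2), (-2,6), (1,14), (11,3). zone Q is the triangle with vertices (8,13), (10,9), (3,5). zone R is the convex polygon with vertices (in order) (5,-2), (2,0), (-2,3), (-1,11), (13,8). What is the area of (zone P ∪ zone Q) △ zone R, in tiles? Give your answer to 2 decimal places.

51.51

|zone P ∪ zone Q| = 119.7305.
|(zone P ∪ zone Q) ∩ zone R| = 90.6085.
|(zone P ∪ zone Q) △ zone R| = 119.7305 + 113 − 181.2169 = 51.51.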